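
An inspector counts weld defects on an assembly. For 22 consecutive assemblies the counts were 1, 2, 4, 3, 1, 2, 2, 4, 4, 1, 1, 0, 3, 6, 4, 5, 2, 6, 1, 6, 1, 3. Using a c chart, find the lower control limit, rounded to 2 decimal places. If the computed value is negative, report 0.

0.00

c̄ = (1 + 2 + 4 + 3 + 1 + 2 + 2 + 4 + 4 + 1 + 1 + 0 + 3 + 6 + 4 + 5 + 2 + 6 + 1 + 6 + 1 + 3) / 22 = 62 / 22 = 2.8182
LCL = c̄ − 3√c̄ = 2.8182 − 3 × 1.6787 = -2.2181 → 0 (cannot be negative)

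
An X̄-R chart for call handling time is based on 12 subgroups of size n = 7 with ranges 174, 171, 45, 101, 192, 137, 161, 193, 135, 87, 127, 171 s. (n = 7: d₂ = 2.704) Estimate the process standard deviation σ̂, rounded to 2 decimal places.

52.21

R̄ = (174 + 171 + 45 + 101 + 192 + 137 + 161 + 193 + 135 + 87 + 127 + 171) / 12 = 141.1667
σ̂ = R̄ / d₂ = 141.1667 / 2.704 = 52.2066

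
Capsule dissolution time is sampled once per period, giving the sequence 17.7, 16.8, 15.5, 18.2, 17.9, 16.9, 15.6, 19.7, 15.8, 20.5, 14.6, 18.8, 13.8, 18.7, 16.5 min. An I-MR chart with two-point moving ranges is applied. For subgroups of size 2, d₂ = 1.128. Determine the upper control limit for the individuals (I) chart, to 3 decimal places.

25.188

X̄ = (17.7 + 16.8 + 15.5 + 18.2 + 17.9 + 16.9 + 15.6 + 19.7 + 15.8 + 20.5 + 14.6 + 18.8 + 13.8 + 18.7 + 16.5) / 15 = 17.1333
Moving ranges: 0.9, 1.3, 2.7, 0.3, 1.0, 1.3, 4.1, 3.9, 4.7, 5.9, 4.2, 5.0, 4.9, 2.2; M̄R̄ = 42.4000 / 14 = 3.0286
UCL = X̄ + 3·M̄R̄/d₂ = 17.1333 + 3 × 3.0286 / 1.128 = 25.1880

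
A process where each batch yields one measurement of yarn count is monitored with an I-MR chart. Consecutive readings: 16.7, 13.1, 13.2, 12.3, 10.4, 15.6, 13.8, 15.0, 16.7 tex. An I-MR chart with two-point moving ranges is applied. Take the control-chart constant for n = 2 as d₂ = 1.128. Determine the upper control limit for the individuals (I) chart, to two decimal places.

19.54

X̄ = (16.7 + 13.1 + 13.2 + 12.3 + 10.4 + 15.6 + 13.8 + 15.0 + 16.7) / 9 = 14.0889
Moving ranges: 3.6, 0.1, 0.9, 1.9, 5.2, 1.8, 1.2, 1.7; M̄R̄ = 16.4000 / 8 = 2.0500
UCL = X̄ + 3·M̄R̄/d₂ = 14.0889 + 3 × 2.0500 / 1.128 = 19.5410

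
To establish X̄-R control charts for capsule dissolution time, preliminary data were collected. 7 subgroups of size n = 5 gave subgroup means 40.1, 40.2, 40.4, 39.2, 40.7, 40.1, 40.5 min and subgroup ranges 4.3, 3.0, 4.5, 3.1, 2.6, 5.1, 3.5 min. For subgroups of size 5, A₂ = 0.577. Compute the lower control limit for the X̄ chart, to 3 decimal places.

38.020

X̄̄ = (40.1 + 40.2 + 40.4 + 39.2 + 40.7 + 40.1 + 40.5) / 7 = 281.2000 / 7 = 40.1714
R̄ = (4.3 + 3.0 + 4.5 + 3.1 + 2.6 + 5.1 + 3.5) / 7 = 26.1000 / 7 = 3.7286
LCL = X̄̄ − A₂·R̄ = 40.1714 − 0.577 × 3.7286 = 38.0200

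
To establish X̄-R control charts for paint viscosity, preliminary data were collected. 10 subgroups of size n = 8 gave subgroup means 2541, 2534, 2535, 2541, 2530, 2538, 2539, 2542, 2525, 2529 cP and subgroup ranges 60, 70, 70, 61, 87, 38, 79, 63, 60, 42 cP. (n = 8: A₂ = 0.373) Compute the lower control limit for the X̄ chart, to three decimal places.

2511.901

X̄̄ = (2541 + 2534 + 2535 + 2541 + 2530 + 2538 + 2539 + 2542 + 2525 + 2529) / 10 = 25354.0000 / 10 = 2535.4000
R̄ = (60 + 70 + 70 + 61 + 87 + 38 + 79 + 63 + 60 + 42) / 10 = 630.0000 / 10 = 63.0000
LCL = X̄̄ − A₂·R̄ = 2535.4000 − 0.373 × 63.0000 = 2511.9010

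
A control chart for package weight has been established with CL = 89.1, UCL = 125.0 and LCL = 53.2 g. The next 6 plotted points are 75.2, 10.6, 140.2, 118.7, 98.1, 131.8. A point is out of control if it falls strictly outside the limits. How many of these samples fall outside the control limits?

Compare each point to [53.2, 125.0]: sample 2 = 10.6 < LCL; sample 3 = 140.2 > UCL; sample 6 = 131.8 > UCL.

3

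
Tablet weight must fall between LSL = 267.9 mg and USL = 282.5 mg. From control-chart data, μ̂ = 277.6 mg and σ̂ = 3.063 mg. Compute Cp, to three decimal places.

0.794

Cp = (USL − LSL) / (6σ̂) = (282.5 − 267.9) / (6 × 3.063) = 14.6000 / 18.3780 = 0.7944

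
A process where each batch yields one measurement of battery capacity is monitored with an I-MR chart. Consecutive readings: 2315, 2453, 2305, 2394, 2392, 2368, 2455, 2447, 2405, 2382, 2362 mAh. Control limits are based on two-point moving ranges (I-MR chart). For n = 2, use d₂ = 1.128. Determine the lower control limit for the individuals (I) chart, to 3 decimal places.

X̄ = (2315 + 2453 + 2305 + 2394 + 2392 + 2368 + 2455 + 2447 + 2405 + 2382 + 2362) / 11 = 2388.9091
Moving ranges: 138, 148, 89, 2, 24, 87, 8, 42, 23, 20; M̄R̄ = 581.0000 / 10 = 58.1000
LCL = X̄ − 3·M̄R̄/d₂ = 2388.9091 − 3 × 58.1000 / 1.128 = 2234.3878

2234.388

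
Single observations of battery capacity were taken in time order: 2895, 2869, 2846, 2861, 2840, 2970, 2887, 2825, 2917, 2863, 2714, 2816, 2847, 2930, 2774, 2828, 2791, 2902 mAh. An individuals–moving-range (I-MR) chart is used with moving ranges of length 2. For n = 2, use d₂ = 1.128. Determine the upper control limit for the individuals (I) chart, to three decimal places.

3046.438

X̄ = (2895 + 2869 + 2846 + 2861 + 2840 + 2970 + 2887 + 2825 + 2917 + 2863 + 2714 + 2816 + 2847 + 2930 + 2774 + 2828 + 2791 + 2902) / 18 = 2854.1667
Moving ranges: 26, 23, 15, 21, 130, 83, 62, 92, 54, 149, 102, 31, 83, 156, 54, 37, 111; M̄R̄ = 1229.0000 / 17 = 72.2941
UCL = X̄ + 3·M̄R̄/d₂ = 2854.1667 + 3 × 72.2941 / 1.128 = 3046.4383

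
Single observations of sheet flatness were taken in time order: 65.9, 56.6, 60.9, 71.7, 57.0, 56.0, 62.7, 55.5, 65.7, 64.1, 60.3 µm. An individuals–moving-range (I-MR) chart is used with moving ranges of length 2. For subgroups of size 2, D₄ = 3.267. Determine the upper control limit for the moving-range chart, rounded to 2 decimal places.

Moving ranges: 9.3, 4.3, 10.8, 14.7, 1.0, 6.7, 7.2, 10.2, 1.6, 3.8; M̄R̄ = 69.6000 / 10 = 6.9600
UCL_MR = D₄·M̄R̄ = 3.267 × 6.9600 = 22.7383

22.74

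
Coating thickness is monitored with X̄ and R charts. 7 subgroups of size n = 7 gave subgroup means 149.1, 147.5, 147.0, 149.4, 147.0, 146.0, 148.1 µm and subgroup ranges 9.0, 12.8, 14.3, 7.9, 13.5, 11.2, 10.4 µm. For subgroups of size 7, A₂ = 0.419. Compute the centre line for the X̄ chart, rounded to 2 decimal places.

X̄̄ = (149.1 + 147.5 + 147.0 + 149.4 + 147.0 + 146.0 + 148.1) / 7 = 1034.1000 / 7 = 147.7286
CL = X̄̄ = 147.7286

147.73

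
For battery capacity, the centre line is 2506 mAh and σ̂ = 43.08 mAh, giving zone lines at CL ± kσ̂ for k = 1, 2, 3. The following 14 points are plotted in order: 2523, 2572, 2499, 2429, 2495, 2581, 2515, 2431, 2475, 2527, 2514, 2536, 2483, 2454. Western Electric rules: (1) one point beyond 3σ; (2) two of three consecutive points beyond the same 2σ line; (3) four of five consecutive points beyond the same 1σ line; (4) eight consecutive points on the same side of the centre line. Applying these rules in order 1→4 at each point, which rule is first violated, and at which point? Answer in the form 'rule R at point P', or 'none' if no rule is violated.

none

Zone of each point (C = within 1σ̂, B = 1σ̂–2σ̂, A = 2σ̂–3σ̂, * = beyond 3σ̂; sign = side of CL): 1:+C, 2:+B, 3:-C, 4:-B, 5:-C, 6:+B, 7:+C, 8:-B, 9:-C, 10:+C, 11:+C, 12:+C, 13:-C, 14:-B
No rule fires across all 14 points.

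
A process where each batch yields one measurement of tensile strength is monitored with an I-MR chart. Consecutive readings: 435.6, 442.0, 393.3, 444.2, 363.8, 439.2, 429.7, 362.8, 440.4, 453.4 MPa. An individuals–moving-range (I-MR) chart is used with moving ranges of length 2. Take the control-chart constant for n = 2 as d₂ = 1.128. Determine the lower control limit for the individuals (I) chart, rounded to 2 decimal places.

293.73

X̄ = (435.6 + 442.0 + 393.3 + 444.2 + 363.8 + 439.2 + 429.7 + 362.8 + 440.4 + 453.4) / 10 = 420.4400
Moving ranges: 6.4, 48.7, 50.9, 80.4, 75.4, 9.5, 66.9, 77.6, 13.0; M̄R̄ = 428.8000 / 9 = 47.6444
LCL = X̄ − 3·M̄R̄/d₂ = 420.4400 − 3 × 47.6444 / 1.128 = 293.7261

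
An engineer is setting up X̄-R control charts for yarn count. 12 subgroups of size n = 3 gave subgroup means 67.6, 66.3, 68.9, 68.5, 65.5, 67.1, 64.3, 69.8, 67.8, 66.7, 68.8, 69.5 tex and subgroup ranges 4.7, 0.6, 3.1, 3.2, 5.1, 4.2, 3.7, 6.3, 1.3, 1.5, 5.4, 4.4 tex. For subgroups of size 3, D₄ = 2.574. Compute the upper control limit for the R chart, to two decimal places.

R̄ = (4.7 + 0.6 + 3.1 + 3.2 + 5.1 + 4.2 + 3.7 + 6.3 + 1.3 + 1.5 + 5.4 + 4.4) / 12 = 43.5000 / 12 = 3.6250
UCL_R = D₄·R̄ = 2.574 × 3.6250 = 9.3308

9.33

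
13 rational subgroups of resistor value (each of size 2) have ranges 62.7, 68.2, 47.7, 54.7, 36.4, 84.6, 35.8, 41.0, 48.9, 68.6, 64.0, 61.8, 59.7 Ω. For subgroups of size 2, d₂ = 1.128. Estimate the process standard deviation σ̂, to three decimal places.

R̄ = (62.7 + 68.2 + 47.7 + 54.7 + 36.4 + 84.6 + 35.8 + 41.0 + 48.9 + 68.6 + 64.0 + 61.8 + 59.7) / 13 = 56.4692
σ̂ = R̄ / d₂ = 56.4692 / 1.128 = 50.0614

50.061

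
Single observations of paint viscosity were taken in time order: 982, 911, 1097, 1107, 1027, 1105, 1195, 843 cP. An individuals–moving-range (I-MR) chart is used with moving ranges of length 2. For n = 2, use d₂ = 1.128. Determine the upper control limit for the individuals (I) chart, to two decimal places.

X̄ = (982 + 911 + 1097 + 1107 + 1027 + 1105 + 1195 + 843) / 8 = 1033.3750
Moving ranges: 71, 186, 10, 80, 78, 90, 352; M̄R̄ = 867.0000 / 7 = 123.8571
UCL = X̄ + 3·M̄R̄/d₂ = 1033.3750 + 3 × 123.8571 / 1.128 = 1362.7823

1362.78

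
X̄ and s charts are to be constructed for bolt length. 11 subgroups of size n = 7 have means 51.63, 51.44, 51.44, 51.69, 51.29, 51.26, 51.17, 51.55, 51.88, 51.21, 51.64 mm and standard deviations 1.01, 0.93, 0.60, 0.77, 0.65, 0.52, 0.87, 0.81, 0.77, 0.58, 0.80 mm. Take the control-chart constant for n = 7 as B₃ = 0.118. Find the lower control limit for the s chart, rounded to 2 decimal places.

s̄ = (1.01 + 0.93 + 0.60 + 0.77 + 0.65 + 0.52 + 0.87 + 0.81 + 0.77 + 0.58 + 0.80) / 11 = 0.7555
LCL_s = B₃·s̄ = 0.118 × 0.7555 = 0.0891

0.09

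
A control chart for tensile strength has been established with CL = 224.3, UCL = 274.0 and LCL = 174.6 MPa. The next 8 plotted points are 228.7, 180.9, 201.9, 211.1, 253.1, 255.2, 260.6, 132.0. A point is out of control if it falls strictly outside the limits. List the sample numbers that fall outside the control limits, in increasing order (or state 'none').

8

Compare each point to [174.6, 274.0]: sample 8 = 132.0 < LCL.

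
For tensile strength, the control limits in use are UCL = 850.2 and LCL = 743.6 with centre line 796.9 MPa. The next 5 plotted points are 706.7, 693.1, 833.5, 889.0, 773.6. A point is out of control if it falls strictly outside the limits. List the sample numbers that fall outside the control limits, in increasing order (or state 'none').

1, 2, 4

Compare each point to [743.6, 850.2]: sample 1 = 706.7 < LCL; sample 2 = 693.1 < LCL; sample 4 = 889.0 > UCL.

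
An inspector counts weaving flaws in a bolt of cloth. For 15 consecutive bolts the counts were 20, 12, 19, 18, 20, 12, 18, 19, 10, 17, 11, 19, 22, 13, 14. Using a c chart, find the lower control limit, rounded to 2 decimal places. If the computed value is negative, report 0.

4.17

c̄ = (20 + 12 + 19 + 18 + 20 + 12 + 18 + 19 + 10 + 17 + 11 + 19 + 22 + 13 + 14) / 15 = 244 / 15 = 16.2667
LCL = c̄ − 3√c̄ = 16.2667 − 3 × 4.0332 = 4.1671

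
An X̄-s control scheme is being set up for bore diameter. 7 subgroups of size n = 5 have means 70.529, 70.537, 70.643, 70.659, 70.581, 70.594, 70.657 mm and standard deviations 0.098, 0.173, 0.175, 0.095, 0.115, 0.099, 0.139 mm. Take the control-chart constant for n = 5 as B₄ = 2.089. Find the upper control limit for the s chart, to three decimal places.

0.267

s̄ = (0.098 + 0.173 + 0.175 + 0.095 + 0.115 + 0.099 + 0.139) / 7 = 0.1277
UCL_s = B₄·s̄ = 2.089 × 0.1277 = 0.2668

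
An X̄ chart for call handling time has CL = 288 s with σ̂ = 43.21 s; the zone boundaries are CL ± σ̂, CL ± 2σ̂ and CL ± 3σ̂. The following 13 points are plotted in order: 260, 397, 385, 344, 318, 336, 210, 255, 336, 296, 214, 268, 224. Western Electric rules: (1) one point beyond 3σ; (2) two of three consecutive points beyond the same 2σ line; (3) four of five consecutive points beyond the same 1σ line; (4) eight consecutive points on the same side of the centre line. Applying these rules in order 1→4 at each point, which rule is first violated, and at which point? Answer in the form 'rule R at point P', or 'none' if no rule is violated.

rule 2 at point 3

Zone of each point (C = within 1σ̂, B = 1σ̂–2σ̂, A = 2σ̂–3σ̂, * = beyond 3σ̂; sign = side of CL): 1:-C, 2:+A, 3:+A, 4:+B, 5:+C, 6:+B, 7:-B, 8:-C, 9:+B, 10:+C, 11:-B, 12:-C, 13:-B
Rule 2 (two of three consecutive points beyond the same 2σ limit) is satisfied at point 3.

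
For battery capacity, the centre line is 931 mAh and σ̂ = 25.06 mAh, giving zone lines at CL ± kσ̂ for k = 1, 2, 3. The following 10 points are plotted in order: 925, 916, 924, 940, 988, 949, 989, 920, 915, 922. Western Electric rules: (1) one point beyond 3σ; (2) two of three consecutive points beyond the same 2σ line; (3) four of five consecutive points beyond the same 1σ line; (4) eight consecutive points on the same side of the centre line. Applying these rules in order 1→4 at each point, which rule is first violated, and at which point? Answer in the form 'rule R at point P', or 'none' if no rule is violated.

Zone of each point (C = within 1σ̂, B = 1σ̂–2σ̂, A = 2σ̂–3σ̂, * = beyond 3σ̂; sign = side of CL): 1:-C, 2:-C, 3:-C, 4:+C, 5:+A, 6:+C, 7:+A, 8:-C, 9:-C, 10:-C
Rule 2 (two of three consecutive points beyond the same 2σ limit) is satisfied at point 7.

rule 2 at point 7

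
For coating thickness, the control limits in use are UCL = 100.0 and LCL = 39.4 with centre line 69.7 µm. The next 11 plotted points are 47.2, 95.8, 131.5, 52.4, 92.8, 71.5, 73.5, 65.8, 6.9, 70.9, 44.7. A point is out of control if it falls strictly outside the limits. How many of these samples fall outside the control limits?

Compare each point to [39.4, 100.0]: sample 3 = 131.5 > UCL; sample 9 = 6.9 < LCL.

2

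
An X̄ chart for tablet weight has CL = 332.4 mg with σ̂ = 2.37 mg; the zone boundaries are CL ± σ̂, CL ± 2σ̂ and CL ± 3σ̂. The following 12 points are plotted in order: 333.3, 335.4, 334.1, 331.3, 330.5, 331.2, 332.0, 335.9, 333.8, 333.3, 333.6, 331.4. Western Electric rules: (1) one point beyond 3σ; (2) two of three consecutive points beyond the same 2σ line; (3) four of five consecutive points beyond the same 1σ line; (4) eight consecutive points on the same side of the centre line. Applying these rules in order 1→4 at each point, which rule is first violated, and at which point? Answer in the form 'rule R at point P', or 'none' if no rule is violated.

none

Zone of each point (C = within 1σ̂, B = 1σ̂–2σ̂, A = 2σ̂–3σ̂, * = beyond 3σ̂; sign = side of CL): 1:+C, 2:+B, 3:+C, 4:-C, 5:-C, 6:-C, 7:-C, 8:+B, 9:+C, 10:+C, 11:+C, 12:-C
No rule fires across all 12 points.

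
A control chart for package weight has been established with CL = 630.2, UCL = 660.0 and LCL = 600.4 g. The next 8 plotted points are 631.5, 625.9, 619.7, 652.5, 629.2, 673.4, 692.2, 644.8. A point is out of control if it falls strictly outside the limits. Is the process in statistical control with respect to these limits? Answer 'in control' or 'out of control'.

Compare each point to [600.4, 660.0]: sample 6 = 673.4 > UCL; sample 7 = 692.2 > UCL.

out of control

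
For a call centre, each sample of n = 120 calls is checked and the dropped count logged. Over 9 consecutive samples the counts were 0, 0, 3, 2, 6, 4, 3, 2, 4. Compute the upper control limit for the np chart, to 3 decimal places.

p̄ = Σdᵢ / (k·n) = 24 / (9 × 120) = 0.02222
UCL = np̄ + 3·√(np̄(1−p̄)) = 2.6667 + 3 × √(2.6667×0.97778) = 2.6667 + 3 × 1.6147 = 7.5109

7.511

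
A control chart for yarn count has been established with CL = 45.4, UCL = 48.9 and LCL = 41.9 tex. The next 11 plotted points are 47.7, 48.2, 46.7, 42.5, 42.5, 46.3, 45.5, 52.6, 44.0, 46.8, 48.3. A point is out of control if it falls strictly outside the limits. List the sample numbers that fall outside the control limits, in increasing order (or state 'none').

8

Compare each point to [41.9, 48.9]: sample 8 = 52.6 > UCL.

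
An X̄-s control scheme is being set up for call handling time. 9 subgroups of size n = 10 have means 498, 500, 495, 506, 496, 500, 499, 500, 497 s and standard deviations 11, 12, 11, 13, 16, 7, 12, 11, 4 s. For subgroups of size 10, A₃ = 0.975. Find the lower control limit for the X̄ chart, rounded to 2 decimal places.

488.49

X̄̄ = (498 + 500 + 495 + 506 + 496 + 500 + 499 + 500 + 497) / 9 = 499.0000
s̄ = (11 + 12 + 11 + 13 + 16 + 7 + 12 + 11 + 4) / 9 = 10.7778
LCL = X̄̄ − A₃·s̄ = 499.0000 − 0.975 × 10.7778 = 488.4917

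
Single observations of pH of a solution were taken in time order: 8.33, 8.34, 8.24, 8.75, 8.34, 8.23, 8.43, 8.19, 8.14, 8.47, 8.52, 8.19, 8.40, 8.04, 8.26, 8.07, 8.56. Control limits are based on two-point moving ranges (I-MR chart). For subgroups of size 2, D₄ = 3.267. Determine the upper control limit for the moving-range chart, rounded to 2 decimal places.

0.78

Moving ranges: 0.01, 0.10, 0.51, 0.41, 0.11, 0.20, 0.24, 0.05, 0.33, 0.05, 0.33, 0.21, 0.36, 0.22, 0.19, 0.49; M̄R̄ = 3.8100 / 16 = 0.2381
UCL_MR = D₄·M̄R̄ = 3.267 × 0.2381 = 0.7780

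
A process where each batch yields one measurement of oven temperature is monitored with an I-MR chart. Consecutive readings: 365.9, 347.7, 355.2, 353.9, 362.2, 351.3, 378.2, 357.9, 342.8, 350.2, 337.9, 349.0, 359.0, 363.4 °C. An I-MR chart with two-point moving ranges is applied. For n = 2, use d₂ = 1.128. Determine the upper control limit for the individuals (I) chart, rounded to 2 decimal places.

X̄ = (365.9 + 347.7 + 355.2 + 353.9 + 362.2 + 351.3 + 378.2 + 357.9 + 342.8 + 350.2 + 337.9 + 349.0 + 359.0 + 363.4) / 14 = 355.3286
Moving ranges: 18.2, 7.5, 1.3, 8.3, 10.9, 26.9, 20.3, 15.1, 7.4, 12.3, 11.1, 10.0, 4.4; M̄R̄ = 153.7000 / 13 = 11.8231
UCL = X̄ + 3·M̄R̄/d₂ = 355.3286 + 3 × 11.8231 / 1.128 = 386.7729

386.77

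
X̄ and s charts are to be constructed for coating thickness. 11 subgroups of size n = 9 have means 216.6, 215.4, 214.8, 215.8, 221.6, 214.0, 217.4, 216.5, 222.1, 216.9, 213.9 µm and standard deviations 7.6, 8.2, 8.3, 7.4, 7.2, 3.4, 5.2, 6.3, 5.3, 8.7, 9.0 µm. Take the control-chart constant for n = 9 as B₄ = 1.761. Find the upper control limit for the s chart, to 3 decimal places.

s̄ = (7.6 + 8.2 + 8.3 + 7.4 + 7.2 + 3.4 + 5.2 + 6.3 + 5.3 + 8.7 + 9.0) / 11 = 6.9636
UCL_s = B₄·s̄ = 1.761 × 6.9636 = 12.2630

12.263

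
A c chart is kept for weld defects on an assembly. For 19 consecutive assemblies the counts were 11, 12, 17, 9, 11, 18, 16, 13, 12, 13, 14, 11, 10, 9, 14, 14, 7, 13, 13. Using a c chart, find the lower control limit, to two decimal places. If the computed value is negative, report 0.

c̄ = (11 + 12 + 17 + 9 + 11 + 18 + 16 + 13 + 12 + 13 + 14 + 11 + 10 + 9 + 14 + 14 + 7 + 13 + 13) / 19 = 237 / 19 = 12.4737
LCL = c̄ − 3√c̄ = 12.4737 − 3 × 3.5318 = 1.8783

1.88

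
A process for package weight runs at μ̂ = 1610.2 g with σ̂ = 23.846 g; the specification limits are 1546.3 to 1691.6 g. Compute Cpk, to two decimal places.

0.89

Cpu = (USL − μ̂) / (3σ̂) = (1691.6 − 1610.2) / (3 × 23.846) = 1.1379; Cpl = (μ̂ − LSL) / (3σ̂) = (1610.2 − 1546.3) / (3 × 23.846) = 0.8932; Cpk = min(Cpu, Cpl) = 0.8932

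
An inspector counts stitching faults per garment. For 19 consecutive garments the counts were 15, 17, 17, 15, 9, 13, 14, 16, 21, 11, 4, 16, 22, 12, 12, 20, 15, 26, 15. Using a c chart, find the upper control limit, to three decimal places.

26.984

c̄ = (15 + 17 + 17 + 15 + 9 + 13 + 14 + 16 + 21 + 11 + 4 + 16 + 22 + 12 + 12 + 20 + 15 + 26 + 15) / 19 = 290 / 19 = 15.2632
UCL = c̄ + 3√c̄ = 15.2632 + 3 × √15.2632 = 15.2632 + 3 × 3.9068 = 26.9836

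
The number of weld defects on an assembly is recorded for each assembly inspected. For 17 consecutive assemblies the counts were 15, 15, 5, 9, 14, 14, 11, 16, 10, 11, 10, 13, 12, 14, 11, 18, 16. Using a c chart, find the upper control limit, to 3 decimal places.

23.232

c̄ = (15 + 15 + 5 + 9 + 14 + 14 + 11 + 16 + 10 + 11 + 10 + 13 + 12 + 14 + 11 + 18 + 16) / 17 = 214 / 17 = 12.5882
UCL = c̄ + 3√c̄ = 12.5882 + 3 × √12.5882 = 12.5882 + 3 × 3.5480 = 23.2322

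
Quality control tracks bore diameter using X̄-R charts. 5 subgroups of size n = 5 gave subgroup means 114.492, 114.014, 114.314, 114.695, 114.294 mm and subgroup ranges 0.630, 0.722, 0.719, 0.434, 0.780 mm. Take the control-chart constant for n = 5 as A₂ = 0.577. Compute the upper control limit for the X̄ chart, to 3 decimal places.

X̄̄ = (114.492 + 114.014 + 114.314 + 114.695 + 114.294) / 5 = 571.8090 / 5 = 114.3618
R̄ = (0.630 + 0.722 + 0.719 + 0.434 + 0.780) / 5 = 3.2850 / 5 = 0.6570
UCL = X̄̄ + A₂·R̄ = 114.3618 + 0.577 × 0.6570 = 114.7409

114.741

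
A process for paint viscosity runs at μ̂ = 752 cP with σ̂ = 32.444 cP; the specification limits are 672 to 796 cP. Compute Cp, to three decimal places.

0.637

Cp = (USL − LSL) / (6σ̂) = (796 − 672) / (6 × 32.444) = 124.0000 / 194.6640 = 0.6370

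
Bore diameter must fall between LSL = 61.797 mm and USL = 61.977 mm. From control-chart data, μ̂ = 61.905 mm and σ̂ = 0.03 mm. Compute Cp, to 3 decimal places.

Cp = (USL − LSL) / (6σ̂) = (61.977 − 61.797) / (6 × 0.03) = 0.1800 / 0.1800 = 1.0000

1.000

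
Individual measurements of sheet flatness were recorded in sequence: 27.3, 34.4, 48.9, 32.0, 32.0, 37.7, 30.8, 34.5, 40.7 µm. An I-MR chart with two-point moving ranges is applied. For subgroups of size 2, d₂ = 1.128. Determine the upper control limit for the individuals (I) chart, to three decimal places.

55.646

X̄ = (27.3 + 34.4 + 48.9 + 32.0 + 32.0 + 37.7 + 30.8 + 34.5 + 40.7) / 9 = 35.3667
Moving ranges: 7.1, 14.5, 16.9, 0.0, 5.7, 6.9, 3.7, 6.2; M̄R̄ = 61.0000 / 8 = 7.6250
UCL = X̄ + 3·M̄R̄/d₂ = 35.3667 + 3 × 7.6250 / 1.128 = 55.6459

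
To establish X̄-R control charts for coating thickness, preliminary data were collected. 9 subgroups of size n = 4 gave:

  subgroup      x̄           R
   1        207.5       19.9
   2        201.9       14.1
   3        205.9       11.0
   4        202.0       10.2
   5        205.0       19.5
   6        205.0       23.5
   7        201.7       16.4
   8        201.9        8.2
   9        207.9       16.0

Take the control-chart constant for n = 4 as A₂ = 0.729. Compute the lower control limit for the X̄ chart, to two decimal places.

193.07

X̄̄ = (207.5 + 201.9 + 205.9 + 202.0 + 205.0 + 205.0 + 201.7 + 201.9 + 207.9) / 9 = 1838.8000 / 9 = 204.3111
R̄ = (19.9 + 14.1 + 11.0 + 10.2 + 19.5 + 23.5 + 16.4 + 8.2 + 16.0) / 9 = 138.8000 / 9 = 15.4222
LCL = X̄̄ − A₂·R̄ = 204.3111 − 0.729 × 15.4222 = 193.0683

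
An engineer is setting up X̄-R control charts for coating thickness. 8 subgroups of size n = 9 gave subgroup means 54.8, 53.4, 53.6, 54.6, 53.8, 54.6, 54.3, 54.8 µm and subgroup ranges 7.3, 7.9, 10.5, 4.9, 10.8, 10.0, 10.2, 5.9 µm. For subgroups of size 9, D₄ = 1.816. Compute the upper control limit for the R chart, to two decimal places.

15.32

R̄ = (7.3 + 7.9 + 10.5 + 4.9 + 10.8 + 10.0 + 10.2 + 5.9) / 8 = 67.5000 / 8 = 8.4375
UCL_R = D₄·R̄ = 1.816 × 8.4375 = 15.3225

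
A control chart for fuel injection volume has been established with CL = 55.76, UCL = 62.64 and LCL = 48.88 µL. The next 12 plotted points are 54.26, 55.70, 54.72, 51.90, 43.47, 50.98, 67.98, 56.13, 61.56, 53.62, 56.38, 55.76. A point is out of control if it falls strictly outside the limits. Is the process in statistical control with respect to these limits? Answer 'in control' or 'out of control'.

out of control

Compare each point to [48.88, 62.64]: sample 5 = 43.47 < LCL; sample 7 = 67.98 > UCL.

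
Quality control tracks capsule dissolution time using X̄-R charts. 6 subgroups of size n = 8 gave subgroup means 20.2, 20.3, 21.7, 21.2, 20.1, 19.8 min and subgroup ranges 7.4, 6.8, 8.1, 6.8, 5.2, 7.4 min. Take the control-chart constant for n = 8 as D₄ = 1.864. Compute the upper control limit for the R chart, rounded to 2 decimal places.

R̄ = (7.4 + 6.8 + 8.1 + 6.8 + 5.2 + 7.4) / 6 = 41.7000 / 6 = 6.9500
UCL_R = D₄·R̄ = 1.864 × 6.9500 = 12.9548

12.95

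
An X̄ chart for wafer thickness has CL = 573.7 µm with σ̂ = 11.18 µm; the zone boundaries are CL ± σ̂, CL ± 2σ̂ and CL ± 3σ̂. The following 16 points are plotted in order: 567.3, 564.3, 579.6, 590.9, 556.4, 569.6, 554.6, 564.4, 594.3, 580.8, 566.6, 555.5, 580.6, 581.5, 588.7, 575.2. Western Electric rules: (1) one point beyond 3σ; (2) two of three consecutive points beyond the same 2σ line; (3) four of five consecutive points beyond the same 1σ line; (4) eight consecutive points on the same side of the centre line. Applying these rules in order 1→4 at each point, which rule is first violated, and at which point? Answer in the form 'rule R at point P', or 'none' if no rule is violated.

none

Zone of each point (C = within 1σ̂, B = 1σ̂–2σ̂, A = 2σ̂–3σ̂, * = beyond 3σ̂; sign = side of CL): 1:-C, 2:-C, 3:+C, 4:+B, 5:-B, 6:-C, 7:-B, 8:-C, 9:+B, 10:+C, 11:-C, 12:-B, 13:+C, 14:+C, 15:+B, 16:+C
No rule fires across all 16 points.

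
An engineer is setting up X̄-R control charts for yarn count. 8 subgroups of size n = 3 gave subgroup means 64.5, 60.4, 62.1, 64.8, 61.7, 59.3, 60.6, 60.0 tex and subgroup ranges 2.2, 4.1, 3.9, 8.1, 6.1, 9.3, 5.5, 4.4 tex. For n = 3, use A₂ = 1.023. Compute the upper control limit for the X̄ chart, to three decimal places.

X̄̄ = (64.5 + 60.4 + 62.1 + 64.8 + 61.7 + 59.3 + 60.6 + 60.0) / 8 = 493.4000 / 8 = 61.6750
R̄ = (2.2 + 4.1 + 3.9 + 8.1 + 6.1 + 9.3 + 5.5 + 4.4) / 8 = 43.6000 / 8 = 5.4500
UCL = X̄̄ + A₂·R̄ = 61.6750 + 1.023 × 5.4500 = 67.2503

67.250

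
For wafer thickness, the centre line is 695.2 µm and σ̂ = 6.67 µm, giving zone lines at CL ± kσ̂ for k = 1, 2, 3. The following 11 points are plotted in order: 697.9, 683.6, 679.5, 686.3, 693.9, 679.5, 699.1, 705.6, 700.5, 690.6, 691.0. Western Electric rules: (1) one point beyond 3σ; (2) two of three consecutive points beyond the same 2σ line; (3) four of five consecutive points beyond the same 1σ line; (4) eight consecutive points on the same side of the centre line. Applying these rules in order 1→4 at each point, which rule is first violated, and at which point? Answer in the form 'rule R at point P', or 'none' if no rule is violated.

Zone of each point (C = within 1σ̂, B = 1σ̂–2σ̂, A = 2σ̂–3σ̂, * = beyond 3σ̂; sign = side of CL): 1:+C, 2:-B, 3:-A, 4:-B, 5:-C, 6:-A, 7:+C, 8:+B, 9:+C, 10:-C, 11:-C
Rule 3 (four of five consecutive points beyond the same 1σ limit) is satisfied at point 6.

rule 3 at point 6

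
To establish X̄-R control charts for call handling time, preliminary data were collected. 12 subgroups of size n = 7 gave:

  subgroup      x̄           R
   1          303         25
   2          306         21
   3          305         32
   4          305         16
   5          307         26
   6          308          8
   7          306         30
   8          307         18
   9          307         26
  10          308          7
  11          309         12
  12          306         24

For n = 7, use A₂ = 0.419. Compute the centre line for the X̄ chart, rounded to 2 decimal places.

306.42

X̄̄ = (303 + 306 + 305 + 305 + 307 + 308 + 306 + 307 + 307 + 308 + 309 + 306) / 12 = 3677.0000 / 12 = 306.4167
CL = X̄̄ = 306.4167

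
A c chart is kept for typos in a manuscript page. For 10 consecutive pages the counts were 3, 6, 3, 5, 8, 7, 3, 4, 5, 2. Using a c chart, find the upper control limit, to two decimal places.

11.03

c̄ = (3 + 6 + 3 + 5 + 8 + 7 + 3 + 4 + 5 + 2) / 10 = 46 / 10 = 4.6000
UCL = c̄ + 3√c̄ = 4.6000 + 3 × √4.6000 = 4.6000 + 3 × 2.1448 = 11.0343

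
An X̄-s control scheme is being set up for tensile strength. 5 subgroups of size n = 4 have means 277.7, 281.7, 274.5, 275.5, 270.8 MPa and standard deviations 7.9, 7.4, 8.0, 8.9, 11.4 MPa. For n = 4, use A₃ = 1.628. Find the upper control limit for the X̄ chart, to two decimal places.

290.24

X̄̄ = (277.7 + 281.7 + 274.5 + 275.5 + 270.8) / 5 = 276.0400
s̄ = (7.9 + 7.4 + 8.0 + 8.9 + 11.4) / 5 = 8.7200
UCL = X̄̄ + A₃·s̄ = 276.0400 + 1.628 × 8.7200 = 290.2362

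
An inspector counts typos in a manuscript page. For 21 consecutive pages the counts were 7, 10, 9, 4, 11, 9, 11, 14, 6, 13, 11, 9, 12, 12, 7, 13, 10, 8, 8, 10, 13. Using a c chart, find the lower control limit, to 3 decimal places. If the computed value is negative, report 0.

c̄ = (7 + 10 + 9 + 4 + 11 + 9 + 11 + 14 + 6 + 13 + 11 + 9 + 12 + 12 + 7 + 13 + 10 + 8 + 8 + 10 + 13) / 21 = 207 / 21 = 9.8571
LCL = c̄ − 3√c̄ = 9.8571 − 3 × 3.1396 = 0.4383

0.438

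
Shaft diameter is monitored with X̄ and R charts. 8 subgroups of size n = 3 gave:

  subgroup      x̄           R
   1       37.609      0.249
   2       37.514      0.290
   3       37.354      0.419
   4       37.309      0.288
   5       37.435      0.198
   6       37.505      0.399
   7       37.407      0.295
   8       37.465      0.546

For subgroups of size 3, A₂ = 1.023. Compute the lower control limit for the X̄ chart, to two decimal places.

37.11

X̄̄ = (37.609 + 37.514 + 37.354 + 37.309 + 37.435 + 37.505 + 37.407 + 37.465) / 8 = 299.5980 / 8 = 37.4498
R̄ = (0.249 + 0.290 + 0.419 + 0.288 + 0.198 + 0.399 + 0.295 + 0.546) / 8 = 2.6840 / 8 = 0.3355
LCL = X̄̄ − A₂·R̄ = 37.4498 − 1.023 × 0.3355 = 37.1065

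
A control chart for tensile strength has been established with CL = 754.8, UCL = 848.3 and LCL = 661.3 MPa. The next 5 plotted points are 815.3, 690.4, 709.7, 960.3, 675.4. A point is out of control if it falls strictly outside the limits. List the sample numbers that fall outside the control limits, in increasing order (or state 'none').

Compare each point to [661.3, 848.3]: sample 4 = 960.3 > UCL.

4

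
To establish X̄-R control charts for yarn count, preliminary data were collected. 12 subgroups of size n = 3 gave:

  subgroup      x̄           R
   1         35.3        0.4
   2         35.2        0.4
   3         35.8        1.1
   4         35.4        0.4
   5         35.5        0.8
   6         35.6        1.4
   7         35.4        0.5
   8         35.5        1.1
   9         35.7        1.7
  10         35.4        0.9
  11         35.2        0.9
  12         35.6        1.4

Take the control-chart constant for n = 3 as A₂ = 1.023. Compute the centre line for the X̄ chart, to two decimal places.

X̄̄ = (35.3 + 35.2 + 35.8 + 35.4 + 35.5 + 35.6 + 35.4 + 35.5 + 35.7 + 35.4 + 35.2 + 35.6) / 12 = 425.6000 / 12 = 35.4667
CL = X̄̄ = 35.4667

35.47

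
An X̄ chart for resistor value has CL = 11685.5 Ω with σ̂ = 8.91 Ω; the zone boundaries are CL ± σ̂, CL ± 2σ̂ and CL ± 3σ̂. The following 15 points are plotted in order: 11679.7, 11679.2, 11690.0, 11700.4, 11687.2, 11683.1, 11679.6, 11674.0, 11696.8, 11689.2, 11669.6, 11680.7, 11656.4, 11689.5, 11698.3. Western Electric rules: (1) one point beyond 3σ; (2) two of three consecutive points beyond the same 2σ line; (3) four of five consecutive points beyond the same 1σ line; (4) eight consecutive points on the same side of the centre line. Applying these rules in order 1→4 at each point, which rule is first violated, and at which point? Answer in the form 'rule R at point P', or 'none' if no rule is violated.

rule 1 at point 13

Zone of each point (C = within 1σ̂, B = 1σ̂–2σ̂, A = 2σ̂–3σ̂, * = beyond 3σ̂; sign = side of CL): 1:-C, 2:-C, 3:+C, 4:+B, 5:+C, 6:-C, 7:-C, 8:-B, 9:+B, 10:+C, 11:-B, 12:-C, 13:-*, 14:+C, 15:+B
Rule 1 (one point beyond the 3σ limits) is satisfied at point 13.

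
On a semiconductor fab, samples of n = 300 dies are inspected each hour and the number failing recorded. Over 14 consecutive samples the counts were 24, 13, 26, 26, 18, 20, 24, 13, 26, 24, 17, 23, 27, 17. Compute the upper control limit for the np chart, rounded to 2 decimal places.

p̄ = Σdᵢ / (k·n) = 298 / (14 × 300) = 0.07095
UCL = np̄ + 3·√(np̄(1−p̄)) = 21.2857 + 3 × √(21.2857×0.92905) = 21.2857 + 3 × 4.4470 = 34.6266

34.63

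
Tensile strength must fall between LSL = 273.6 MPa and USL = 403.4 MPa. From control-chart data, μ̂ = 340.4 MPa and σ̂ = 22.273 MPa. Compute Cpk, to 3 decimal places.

Cpu = (USL − μ̂) / (3σ̂) = (403.4 − 340.4) / (3 × 22.273) = 0.9428; Cpl = (μ̂ − LSL) / (3σ̂) = (340.4 − 273.6) / (3 × 22.273) = 0.9997; Cpk = min(Cpu, Cpl) = 0.9428

0.943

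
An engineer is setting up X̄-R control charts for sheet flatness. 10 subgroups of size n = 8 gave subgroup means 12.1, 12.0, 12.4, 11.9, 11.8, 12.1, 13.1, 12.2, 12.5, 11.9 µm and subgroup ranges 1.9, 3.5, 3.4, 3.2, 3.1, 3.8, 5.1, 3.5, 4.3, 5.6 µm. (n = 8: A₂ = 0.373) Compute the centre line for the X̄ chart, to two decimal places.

X̄̄ = (12.1 + 12.0 + 12.4 + 11.9 + 11.8 + 12.1 + 13.1 + 12.2 + 12.5 + 11.9) / 10 = 122.0000 / 10 = 12.2000
CL = X̄̄ = 12.2000

12.20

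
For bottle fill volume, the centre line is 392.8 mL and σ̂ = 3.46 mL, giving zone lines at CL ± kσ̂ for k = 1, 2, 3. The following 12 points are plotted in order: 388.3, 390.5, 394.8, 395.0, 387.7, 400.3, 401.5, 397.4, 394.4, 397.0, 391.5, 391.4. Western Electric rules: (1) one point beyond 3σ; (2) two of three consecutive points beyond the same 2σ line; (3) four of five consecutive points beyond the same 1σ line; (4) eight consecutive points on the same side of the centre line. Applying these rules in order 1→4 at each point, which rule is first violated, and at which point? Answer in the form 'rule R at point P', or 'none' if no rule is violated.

Zone of each point (C = within 1σ̂, B = 1σ̂–2σ̂, A = 2σ̂–3σ̂, * = beyond 3σ̂; sign = side of CL): 1:-B, 2:-C, 3:+C, 4:+C, 5:-B, 6:+A, 7:+A, 8:+B, 9:+C, 10:+B, 11:-C, 12:-C
Rule 2 (two of three consecutive points beyond the same 2σ limit) is satisfied at point 7.

rule 2 at point 7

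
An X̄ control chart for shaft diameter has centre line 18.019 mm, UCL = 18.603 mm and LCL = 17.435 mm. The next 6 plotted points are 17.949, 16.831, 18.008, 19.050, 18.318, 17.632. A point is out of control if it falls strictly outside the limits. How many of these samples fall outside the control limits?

Compare each point to [17.435, 18.603]: sample 2 = 16.831 < LCL; sample 4 = 19.050 > UCL.

2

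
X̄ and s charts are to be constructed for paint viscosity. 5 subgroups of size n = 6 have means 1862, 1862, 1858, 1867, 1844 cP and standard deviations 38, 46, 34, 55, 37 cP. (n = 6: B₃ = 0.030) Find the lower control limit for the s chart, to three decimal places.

1.260

s̄ = (38 + 46 + 34 + 55 + 37) / 5 = 42.0000
LCL_s = B₃·s̄ = 0.030 × 42.0000 = 1.2600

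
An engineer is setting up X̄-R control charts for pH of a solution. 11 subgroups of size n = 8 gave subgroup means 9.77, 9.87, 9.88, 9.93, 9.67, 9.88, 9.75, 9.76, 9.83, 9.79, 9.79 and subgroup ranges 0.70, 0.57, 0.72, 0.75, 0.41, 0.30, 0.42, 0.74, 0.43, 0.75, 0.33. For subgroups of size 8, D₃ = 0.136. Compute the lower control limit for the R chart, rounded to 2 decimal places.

0.08

R̄ = (0.70 + 0.57 + 0.72 + 0.75 + 0.41 + 0.30 + 0.42 + 0.74 + 0.43 + 0.75 + 0.33) / 11 = 6.1200 / 11 = 0.5564
LCL_R = D₃·R̄ = 0.136 × 0.5564 = 0.0757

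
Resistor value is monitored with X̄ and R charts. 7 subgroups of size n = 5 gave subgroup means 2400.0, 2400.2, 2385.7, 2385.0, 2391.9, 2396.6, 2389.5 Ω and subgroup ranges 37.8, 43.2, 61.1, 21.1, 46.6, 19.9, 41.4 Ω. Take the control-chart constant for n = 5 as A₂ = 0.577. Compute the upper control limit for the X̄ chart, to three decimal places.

2415.046

X̄̄ = (2400.0 + 2400.2 + 2385.7 + 2385.0 + 2391.9 + 2396.6 + 2389.5) / 7 = 16748.9000 / 7 = 2392.7000
R̄ = (37.8 + 43.2 + 61.1 + 21.1 + 46.6 + 19.9 + 41.4) / 7 = 271.1000 / 7 = 38.7286
UCL = X̄̄ + A₂·R̄ = 2392.7000 + 0.577 × 38.7286 = 2415.0464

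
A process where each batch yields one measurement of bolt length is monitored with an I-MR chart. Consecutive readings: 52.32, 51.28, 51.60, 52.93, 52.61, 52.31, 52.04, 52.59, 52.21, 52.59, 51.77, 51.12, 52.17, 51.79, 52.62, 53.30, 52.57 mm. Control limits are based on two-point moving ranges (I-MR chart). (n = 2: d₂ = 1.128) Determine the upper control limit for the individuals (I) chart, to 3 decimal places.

53.892

X̄ = (52.32 + 51.28 + 51.60 + 52.93 + 52.61 + 52.31 + 52.04 + 52.59 + 52.21 + 52.59 + 51.77 + 51.12 + 52.17 + 51.79 + 52.62 + 53.30 + 52.57) / 17 = 52.2247
Moving ranges: 1.04, 0.32, 1.33, 0.32, 0.30, 0.27, 0.55, 0.38, 0.38, 0.82, 0.65, 1.05, 0.38, 0.83, 0.68, 0.73; M̄R̄ = 10.0300 / 16 = 0.6269
UCL = X̄ + 3·M̄R̄/d₂ = 52.2247 + 3 × 0.6269 / 1.128 = 53.8919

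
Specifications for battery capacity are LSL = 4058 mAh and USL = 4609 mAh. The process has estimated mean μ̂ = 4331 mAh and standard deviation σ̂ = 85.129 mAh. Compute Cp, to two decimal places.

1.08

Cp = (USL − LSL) / (6σ̂) = (4609 − 4058) / (6 × 85.129) = 551.0000 / 510.7740 = 1.0788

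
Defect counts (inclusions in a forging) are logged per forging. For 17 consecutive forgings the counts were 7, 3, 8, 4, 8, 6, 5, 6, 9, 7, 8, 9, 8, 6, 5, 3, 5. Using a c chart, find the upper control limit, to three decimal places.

13.821

c̄ = (7 + 3 + 8 + 4 + 8 + 6 + 5 + 6 + 9 + 7 + 8 + 9 + 8 + 6 + 5 + 3 + 5) / 17 = 107 / 17 = 6.2941
UCL = c̄ + 3√c̄ = 6.2941 + 3 × √6.2941 = 6.2941 + 3 × 2.5088 = 13.8205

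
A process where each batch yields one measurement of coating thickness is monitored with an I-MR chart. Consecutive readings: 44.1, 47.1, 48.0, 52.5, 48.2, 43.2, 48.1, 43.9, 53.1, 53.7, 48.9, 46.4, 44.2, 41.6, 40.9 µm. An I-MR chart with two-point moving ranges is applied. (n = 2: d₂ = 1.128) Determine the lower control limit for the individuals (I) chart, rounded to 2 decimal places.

37.54

X̄ = (44.1 + 47.1 + 48.0 + 52.5 + 48.2 + 43.2 + 48.1 + 43.9 + 53.1 + 53.7 + 48.9 + 46.4 + 44.2 + 41.6 + 40.9) / 15 = 46.9267
Moving ranges: 3.0, 0.9, 4.5, 4.3, 5.0, 4.9, 4.2, 9.2, 0.6, 4.8, 2.5, 2.2, 2.6, 0.7; M̄R̄ = 49.4000 / 14 = 3.5286
LCL = X̄ − 3·M̄R̄/d₂ = 46.9267 − 3 × 3.5286 / 1.128 = 37.5422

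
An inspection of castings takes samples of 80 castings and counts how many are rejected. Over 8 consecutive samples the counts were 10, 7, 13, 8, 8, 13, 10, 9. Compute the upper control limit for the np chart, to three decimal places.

18.528

p̄ = Σdᵢ / (k·n) = 78 / (8 × 80) = 0.12187
UCL = np̄ + 3·√(np̄(1−p̄)) = 9.7500 + 3 × √(9.7500×0.87813) = 9.7500 + 3 × 2.9260 = 18.5281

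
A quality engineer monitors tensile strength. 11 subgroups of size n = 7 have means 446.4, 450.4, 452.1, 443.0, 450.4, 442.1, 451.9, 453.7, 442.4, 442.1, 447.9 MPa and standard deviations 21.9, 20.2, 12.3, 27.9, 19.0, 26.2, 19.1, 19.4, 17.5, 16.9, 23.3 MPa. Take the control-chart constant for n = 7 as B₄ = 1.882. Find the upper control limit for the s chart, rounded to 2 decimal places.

38.27

s̄ = (21.9 + 20.2 + 12.3 + 27.9 + 19.0 + 26.2 + 19.1 + 19.4 + 17.5 + 16.9 + 23.3) / 11 = 20.3364
UCL_s = B₄·s̄ = 1.882 × 20.3364 = 38.2730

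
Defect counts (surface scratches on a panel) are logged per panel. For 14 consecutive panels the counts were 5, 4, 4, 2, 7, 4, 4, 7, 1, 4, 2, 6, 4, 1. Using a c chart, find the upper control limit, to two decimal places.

c̄ = (5 + 4 + 4 + 2 + 7 + 4 + 4 + 7 + 1 + 4 + 2 + 6 + 4 + 1) / 14 = 55 / 14 = 3.9286
UCL = c̄ + 3√c̄ = 3.9286 + 3 × √3.9286 = 3.9286 + 3 × 1.9821 = 9.8748

9.87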